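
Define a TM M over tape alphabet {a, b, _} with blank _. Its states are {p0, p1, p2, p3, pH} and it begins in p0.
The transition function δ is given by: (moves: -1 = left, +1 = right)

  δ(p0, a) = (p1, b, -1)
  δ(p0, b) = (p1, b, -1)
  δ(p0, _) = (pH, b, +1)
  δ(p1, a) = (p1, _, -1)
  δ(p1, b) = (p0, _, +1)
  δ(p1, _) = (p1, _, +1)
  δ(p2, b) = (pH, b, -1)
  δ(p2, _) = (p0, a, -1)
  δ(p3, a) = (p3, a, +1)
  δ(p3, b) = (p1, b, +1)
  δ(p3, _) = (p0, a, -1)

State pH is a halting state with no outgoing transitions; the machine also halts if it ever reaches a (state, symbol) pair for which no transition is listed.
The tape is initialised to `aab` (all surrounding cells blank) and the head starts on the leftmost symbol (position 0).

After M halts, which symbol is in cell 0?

p0 | _[a]ab__   read a → write b, move -1, go to p1
p1 | [_]bab__   read _ → write _, move +1, go to p1
p1 | _[b]ab__   read b → write _, move +1, go to p0
p0 | __[a]b__   read a → write b, move -1, go to p1
p1 | _[_]bb__   read _ → write _, move +1, go to p1
p1 | __[b]b__   read b → write _, move +1, go to p0
p0 | ___[b]__   read b → write b, move -1, go to p1
p1 | __[_]b__   read _ → write _, move +1, go to p1
p1 | ___[b]__   read b → write _, move +1, go to p0
p0 | ____[_]_   read _ → write b, move +1, go to pH
pH | ____b[_]
Cell 0 holds _ when M halts.

_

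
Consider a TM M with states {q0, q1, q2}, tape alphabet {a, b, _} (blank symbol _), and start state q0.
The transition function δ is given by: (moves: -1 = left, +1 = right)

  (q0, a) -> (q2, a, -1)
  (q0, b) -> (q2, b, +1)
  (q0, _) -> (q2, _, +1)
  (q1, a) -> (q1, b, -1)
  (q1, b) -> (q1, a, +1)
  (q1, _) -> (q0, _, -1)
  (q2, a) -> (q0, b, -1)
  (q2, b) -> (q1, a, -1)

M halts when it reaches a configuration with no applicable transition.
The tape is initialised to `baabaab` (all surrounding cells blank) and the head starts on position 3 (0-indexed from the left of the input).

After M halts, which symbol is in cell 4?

b

state=q0 head=3 tape=__baa[b]aab   (q0,b)→(q2,b,+1)
state=q2 head=4 tape=__baab[a]ab   (q2,a)→(q0,b,-1)
state=q0 head=3 tape=__baa[b]bab   (q0,b)→(q2,b,+1)
state=q2 head=4 tape=__baab[b]ab   (q2,b)→(q1,a,-1)
state=q1 head=3 tape=__baa[b]aab   (q1,b)→(q1,a,+1)
state=q1 head=4 tape=__baaa[a]ab   (q1,a)→(q1,b,-1)
state=q1 head=3 tape=__baa[a]bab   (q1,a)→(q1,b,-1)
state=q1 head=2 tape=__ba[a]bbab   (q1,a)→(q1,b,-1)
state=q1 head=1 tape=__b[a]bbbab   (q1,a)→(q1,b,-1)
state=q1 head=0 tape=__[b]bbbbab   (q1,b)→(q1,a,+1)
state=q1 head=1 tape=__a[b]bbbab   (q1,b)→(q1,a,+1)
state=q1 head=2 tape=__aa[b]bbab   (q1,b)→(q1,a,+1)
state=q1 head=3 tape=__aaa[b]bab   (q1,b)→(q1,a,+1)
state=q1 head=4 tape=__aaaa[b]ab   (q1,b)→(q1,a,+1)
state=q1 head=5 tape=__aaaaa[a]b   (q1,a)→(q1,b,-1)
state=q1 head=4 tape=__aaaa[a]bb   (q1,a)→(q1,b,-1)
state=q1 head=3 tape=__aaa[a]bbb   (q1,a)→(q1,b,-1)
state=q1 head=2 tape=__aa[a]bbbb   (q1,a)→(q1,b,-1)
state=q1 head=1 tape=__a[a]bbbbb   (q1,a)→(q1,b,-1)
state=q1 head=0 tape=__[a]bbbbbb   (q1,a)→(q1,b,-1)
state=q1 head=-1 tape=_[_]bbbbbbb   (q1,_)→(q0,_,-1)
state=q0 head=-2 tape=[_]_bbbbbbb   (q0,_)→(q2,_,+1)
state=q2 head=-1 tape=_[_]bbbbbbb
Cell 4 holds b when M halts.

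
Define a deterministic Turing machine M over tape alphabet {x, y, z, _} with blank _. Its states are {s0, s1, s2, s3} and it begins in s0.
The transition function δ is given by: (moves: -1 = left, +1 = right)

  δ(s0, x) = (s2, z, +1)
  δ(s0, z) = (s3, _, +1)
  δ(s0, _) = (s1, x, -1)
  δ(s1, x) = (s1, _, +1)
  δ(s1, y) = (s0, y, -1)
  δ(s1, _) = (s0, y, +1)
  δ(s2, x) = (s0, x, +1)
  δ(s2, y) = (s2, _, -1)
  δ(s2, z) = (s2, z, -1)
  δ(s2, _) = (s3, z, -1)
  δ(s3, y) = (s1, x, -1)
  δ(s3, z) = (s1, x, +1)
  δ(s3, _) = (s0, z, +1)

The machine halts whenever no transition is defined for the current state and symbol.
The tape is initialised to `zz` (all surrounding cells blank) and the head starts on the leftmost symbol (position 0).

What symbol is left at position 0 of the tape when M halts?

state=s0 head=0 tape=_[z]z___   (s0,z)→(s3,_,+1)
state=s3 head=1 tape=__[z]___   (s3,z)→(s1,x,+1)
state=s1 head=2 tape=__x[_]__   (s1,_)→(s0,y,+1)
state=s0 head=3 tape=__xy[_]_   (s0,_)→(s1,x,-1)
state=s1 head=2 tape=__x[y]x_   (s1,y)→(s0,y,-1)
state=s0 head=1 tape=__[x]yx_   (s0,x)→(s2,z,+1)
state=s2 head=2 tape=__z[y]x_   (s2,y)→(s2,_,-1)
state=s2 head=1 tape=__[z]_x_   (s2,z)→(s2,z,-1)
state=s2 head=0 tape=_[_]z_x_   (s2,_)→(s3,z,-1)
state=s3 head=-1 tape=[_]zz_x_   (s3,_)→(s0,z,+1)
state=s0 head=0 tape=z[z]z_x_   (s0,z)→(s3,_,+1)
state=s3 head=1 tape=z_[z]_x_   (s3,z)→(s1,x,+1)
state=s1 head=2 tape=z_x[_]x_   (s1,_)→(s0,y,+1)
state=s0 head=3 tape=z_xy[x]_   (s0,x)→(s2,z,+1)
state=s2 head=4 tape=z_xyz[_]   (s2,_)→(s3,z,-1)
state=s3 head=3 tape=z_xy[z]z   (s3,z)→(s1,x,+1)
state=s1 head=4 tape=z_xyx[z]
Cell 0 holds _ when M halts.

_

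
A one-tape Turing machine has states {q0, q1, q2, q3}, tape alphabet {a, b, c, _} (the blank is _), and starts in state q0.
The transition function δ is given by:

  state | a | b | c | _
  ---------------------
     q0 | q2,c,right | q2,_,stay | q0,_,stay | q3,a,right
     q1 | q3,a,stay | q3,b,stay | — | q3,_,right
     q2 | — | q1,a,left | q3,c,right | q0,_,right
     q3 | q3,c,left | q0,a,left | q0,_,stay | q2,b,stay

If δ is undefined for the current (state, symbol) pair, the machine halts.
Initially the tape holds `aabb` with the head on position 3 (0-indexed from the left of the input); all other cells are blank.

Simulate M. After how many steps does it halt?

12

state=q0 head=3 tape=aab[b]__   (q0,b)→(q2,_,stay)
state=q2 head=3 tape=aab[_]__   (q2,_)→(q0,_,right)
state=q0 head=4 tape=aab_[_]_   (q0,_)→(q3,a,right)
state=q3 head=5 tape=aab_a[_]   (q3,_)→(q2,b,stay)
state=q2 head=5 tape=aab_a[b]   (q2,b)→(q1,a,left)
state=q1 head=4 tape=aab_[a]a   (q1,a)→(q3,a,stay)
state=q3 head=4 tape=aab_[a]a   (q3,a)→(q3,c,left)
state=q3 head=3 tape=aab[_]ca   (q3,_)→(q2,b,stay)
state=q2 head=3 tape=aab[b]ca   (q2,b)→(q1,a,left)
state=q1 head=2 tape=aa[b]aca   (q1,b)→(q3,b,stay)
state=q3 head=2 tape=aa[b]aca   (q3,b)→(q0,a,left)
state=q0 head=1 tape=a[a]aaca   (q0,a)→(q2,c,right)
state=q2 head=2 tape=ac[a]aca
M halts after 12 transitions.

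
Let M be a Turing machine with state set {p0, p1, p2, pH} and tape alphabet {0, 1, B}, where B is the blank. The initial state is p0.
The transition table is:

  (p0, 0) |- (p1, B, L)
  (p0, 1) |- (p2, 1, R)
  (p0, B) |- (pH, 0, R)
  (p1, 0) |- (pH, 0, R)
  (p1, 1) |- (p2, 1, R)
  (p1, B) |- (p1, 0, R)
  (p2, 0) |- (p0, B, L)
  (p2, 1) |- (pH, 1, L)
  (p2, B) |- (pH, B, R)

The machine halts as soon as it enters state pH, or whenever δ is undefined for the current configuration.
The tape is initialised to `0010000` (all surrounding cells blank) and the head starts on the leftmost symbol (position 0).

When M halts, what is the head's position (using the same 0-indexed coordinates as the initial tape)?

state=p0 head=0 tape=B[0]010000   (p0,0)→(p1,B,L)
state=p1 head=-1 tape=[B]B010000   (p1,B)→(p1,0,R)
state=p1 head=0 tape=0[B]010000   (p1,B)→(p1,0,R)
state=p1 head=1 tape=00[0]10000   (p1,0)→(pH,0,R)
state=pH head=2 tape=000[1]0000
At halt the head is at cell 2.

2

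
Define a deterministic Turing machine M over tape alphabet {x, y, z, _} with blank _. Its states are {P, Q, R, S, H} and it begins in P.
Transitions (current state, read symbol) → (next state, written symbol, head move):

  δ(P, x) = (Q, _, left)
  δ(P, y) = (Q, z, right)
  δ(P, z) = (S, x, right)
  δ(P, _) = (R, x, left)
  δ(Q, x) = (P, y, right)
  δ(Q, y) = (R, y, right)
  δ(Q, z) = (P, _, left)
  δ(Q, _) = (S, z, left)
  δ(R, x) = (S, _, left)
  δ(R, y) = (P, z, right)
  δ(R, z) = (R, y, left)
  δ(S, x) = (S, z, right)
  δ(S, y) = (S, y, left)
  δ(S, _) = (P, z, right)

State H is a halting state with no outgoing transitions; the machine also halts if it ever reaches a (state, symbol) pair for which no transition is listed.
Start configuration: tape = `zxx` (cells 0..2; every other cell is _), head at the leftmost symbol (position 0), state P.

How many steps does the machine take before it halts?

P | __[z]xx__   read z → write x, move right, go to S
S | __x[x]x__   read x → write z, move right, go to S
S | __xz[x]__   read x → write z, move right, go to S
S | __xzz[_]_   read _ → write z, move right, go to P
P | __xzzz[_]   read _ → write x, move left, go to R
R | __xzz[z]x   read z → write y, move left, go to R
R | __xz[z]yx   read z → write y, move left, go to R
R | __x[z]yyx   read z → write y, move left, go to R
R | __[x]yyyx   read x → write _, move left, go to S
S | _[_]_yyyx   read _ → write z, move right, go to P
P | _z[_]yyyx   read _ → write x, move left, go to R
R | _[z]xyyyx   read z → write y, move left, go to R
R | [_]yxyyyx
M halts after 12 transitions.

12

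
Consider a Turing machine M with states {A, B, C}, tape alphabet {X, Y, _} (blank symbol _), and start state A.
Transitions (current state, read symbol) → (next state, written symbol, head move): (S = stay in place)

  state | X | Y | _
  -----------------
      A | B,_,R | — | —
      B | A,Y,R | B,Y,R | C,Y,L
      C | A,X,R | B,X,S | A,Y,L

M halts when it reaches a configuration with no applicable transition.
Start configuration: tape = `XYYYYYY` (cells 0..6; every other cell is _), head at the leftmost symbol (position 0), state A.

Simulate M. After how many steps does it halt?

10

A | [X]YYYYYY_   read X → write _, move R, go to B
B | _[Y]YYYYY_   read Y → write Y, move R, go to B
B | _Y[Y]YYYY_   read Y → write Y, move R, go to B
B | _YY[Y]YYY_   read Y → write Y, move R, go to B
B | _YYY[Y]YY_   read Y → write Y, move R, go to B
B | _YYYY[Y]Y_   read Y → write Y, move R, go to B
B | _YYYYY[Y]_   read Y → write Y, move R, go to B
B | _YYYYYY[_]   read _ → write Y, move L, go to C
C | _YYYYY[Y]Y   read Y → write X, move S, go to B
B | _YYYYY[X]Y   read X → write Y, move R, go to A
A | _YYYYYY[Y]
M halts after 10 transitions.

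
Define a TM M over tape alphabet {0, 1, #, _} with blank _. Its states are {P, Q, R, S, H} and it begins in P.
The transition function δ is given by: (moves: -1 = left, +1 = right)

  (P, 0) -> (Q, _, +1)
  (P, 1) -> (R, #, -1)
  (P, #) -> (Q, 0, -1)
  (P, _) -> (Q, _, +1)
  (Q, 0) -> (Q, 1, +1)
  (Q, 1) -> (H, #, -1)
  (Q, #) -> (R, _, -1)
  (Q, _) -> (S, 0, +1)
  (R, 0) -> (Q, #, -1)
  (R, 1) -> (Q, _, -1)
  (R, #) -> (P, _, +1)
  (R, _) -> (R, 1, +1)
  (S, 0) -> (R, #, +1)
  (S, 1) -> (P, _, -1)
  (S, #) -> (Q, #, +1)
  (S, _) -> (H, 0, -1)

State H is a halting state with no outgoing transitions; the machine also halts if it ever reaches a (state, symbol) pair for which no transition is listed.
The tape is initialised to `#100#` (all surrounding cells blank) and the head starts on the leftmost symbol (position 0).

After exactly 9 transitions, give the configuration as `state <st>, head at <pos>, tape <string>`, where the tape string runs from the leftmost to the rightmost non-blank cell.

state=P head=0 tape=__[#]100#   (P,#)→(Q,0,-1)
state=Q head=-1 tape=_[_]0100#   (Q,_)→(S,0,+1)
state=S head=0 tape=_0[0]100#   (S,0)→(R,#,+1)
state=R head=1 tape=_0#[1]00#   (R,1)→(Q,_,-1)
state=Q head=0 tape=_0[#]_00#   (Q,#)→(R,_,-1)
state=R head=-1 tape=_[0]__00#   (R,0)→(Q,#,-1)
state=Q head=-2 tape=[_]#__00#   (Q,_)→(S,0,+1)
state=S head=-1 tape=0[#]__00#   (S,#)→(Q,#,+1)
state=Q head=0 tape=0#[_]_00#   (Q,_)→(S,0,+1)
state=S head=1 tape=0#0[_]00#
After 9 steps: state S, head at 1, tape 0#0_00#.

state S, head at 1, tape 0#0_00#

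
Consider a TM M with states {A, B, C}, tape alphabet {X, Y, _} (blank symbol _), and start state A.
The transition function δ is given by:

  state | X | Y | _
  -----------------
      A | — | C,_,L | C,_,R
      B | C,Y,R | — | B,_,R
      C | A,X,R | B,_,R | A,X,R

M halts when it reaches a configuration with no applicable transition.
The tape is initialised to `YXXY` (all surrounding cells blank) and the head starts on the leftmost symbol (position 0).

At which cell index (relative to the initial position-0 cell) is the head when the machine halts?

A | _[Y]XXY   read Y → write _, move L, go to C
C | [_]_XXY   read _ → write X, move R, go to A
A | X[_]XXY   read _ → write _, move R, go to C
C | X_[X]XY   read X → write X, move R, go to A
A | X_X[X]Y
At halt the head is at cell 2.

2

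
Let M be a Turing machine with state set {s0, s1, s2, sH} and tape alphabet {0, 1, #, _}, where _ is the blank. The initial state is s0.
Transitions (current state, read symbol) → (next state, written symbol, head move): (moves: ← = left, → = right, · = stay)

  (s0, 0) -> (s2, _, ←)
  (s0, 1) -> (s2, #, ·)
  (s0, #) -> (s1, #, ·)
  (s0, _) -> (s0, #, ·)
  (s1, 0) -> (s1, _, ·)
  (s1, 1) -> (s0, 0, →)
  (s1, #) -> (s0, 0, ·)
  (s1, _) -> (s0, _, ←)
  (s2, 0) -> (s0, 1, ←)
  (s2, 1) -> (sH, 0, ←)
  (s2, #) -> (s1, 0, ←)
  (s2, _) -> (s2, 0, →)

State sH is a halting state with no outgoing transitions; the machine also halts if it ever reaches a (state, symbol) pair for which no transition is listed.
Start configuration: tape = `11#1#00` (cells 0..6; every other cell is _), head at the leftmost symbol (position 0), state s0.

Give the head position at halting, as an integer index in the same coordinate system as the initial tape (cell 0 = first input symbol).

s0 | ____[1]1#1#00   read 1 → write #, move ·, go to s2
s2 | ____[#]1#1#00   read # → write 0, move ←, go to s1
s1 | ___[_]01#1#00   read _ → write _, move ←, go to s0
s0 | __[_]_01#1#00   read _ → write #, move ·, go to s0
s0 | __[#]_01#1#00   read # → write #, move ·, go to s1
s1 | __[#]_01#1#00   read # → write 0, move ·, go to s0
s0 | __[0]_01#1#00   read 0 → write _, move ←, go to s2
s2 | _[_]__01#1#00   read _ → write 0, move →, go to s2
s2 | _0[_]_01#1#00   read _ → write 0, move →, go to s2
s2 | _00[_]01#1#00   read _ → write 0, move →, go to s2
s2 | _000[0]1#1#00   read 0 → write 1, move ←, go to s0
s0 | _00[0]11#1#00   read 0 → write _, move ←, go to s2
s2 | _0[0]_11#1#00   read 0 → write 1, move ←, go to s0
s0 | _[0]1_11#1#00   read 0 → write _, move ←, go to s2
s2 | [_]_1_11#1#00   read _ → write 0, move →, go to s2
s2 | 0[_]1_11#1#00   read _ → write 0, move →, go to s2
s2 | 00[1]_11#1#00   read 1 → write 0, move ←, go to sH
sH | 0[0]0_11#1#00
At halt the head is at cell -3.

-3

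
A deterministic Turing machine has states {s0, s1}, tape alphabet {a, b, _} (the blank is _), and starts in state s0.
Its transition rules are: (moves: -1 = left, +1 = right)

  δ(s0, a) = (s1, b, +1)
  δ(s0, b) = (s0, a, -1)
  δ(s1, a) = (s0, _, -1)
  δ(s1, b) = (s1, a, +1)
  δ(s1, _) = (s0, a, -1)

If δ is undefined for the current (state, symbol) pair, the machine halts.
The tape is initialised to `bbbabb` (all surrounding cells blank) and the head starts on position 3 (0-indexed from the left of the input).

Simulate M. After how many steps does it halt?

s0 | _bbb[a]bb_   read a → write b, move +1, go to s1
s1 | _bbbb[b]b_   read b → write a, move +1, go to s1
s1 | _bbbba[b]_   read b → write a, move +1, go to s1
s1 | _bbbbaa[_]   read _ → write a, move -1, go to s0
s0 | _bbbba[a]a   read a → write b, move +1, go to s1
s1 | _bbbbab[a]   read a → write _, move -1, go to s0
s0 | _bbbba[b]_   read b → write a, move -1, go to s0
s0 | _bbbb[a]a_   read a → write b, move +1, go to s1
s1 | _bbbbb[a]_   read a → write _, move -1, go to s0
s0 | _bbbb[b]__   read b → write a, move -1, go to s0
s0 | _bbb[b]a__   read b → write a, move -1, go to s0
s0 | _bb[b]aa__   read b → write a, move -1, go to s0
s0 | _b[b]aaa__   read b → write a, move -1, go to s0
s0 | _[b]aaaa__   read b → write a, move -1, go to s0
s0 | [_]aaaaa__
M halts after 14 transitions.

14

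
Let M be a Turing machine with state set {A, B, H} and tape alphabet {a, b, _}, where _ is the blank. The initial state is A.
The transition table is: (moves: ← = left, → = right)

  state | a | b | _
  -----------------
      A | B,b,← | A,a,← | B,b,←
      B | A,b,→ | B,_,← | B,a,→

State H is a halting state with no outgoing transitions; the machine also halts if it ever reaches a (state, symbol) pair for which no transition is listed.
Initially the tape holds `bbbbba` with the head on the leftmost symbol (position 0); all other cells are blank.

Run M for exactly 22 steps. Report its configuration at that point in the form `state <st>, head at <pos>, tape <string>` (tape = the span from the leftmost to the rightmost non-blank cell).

state B, head at -4, tape a_bbabbbba

A | ____[b]bbbba   read b → write a, move ←, go to A
A | ___[_]abbbba   read _ → write b, move ←, go to B
B | __[_]babbbba   read _ → write a, move →, go to B
B | __a[b]abbbba   read b → write _, move ←, go to B
B | __[a]_abbbba   read a → write b, move →, go to A
A | __b[_]abbbba   read _ → write b, move ←, go to B
B | __[b]babbbba   read b → write _, move ←, go to B
B | _[_]_babbbba   read _ → write a, move →, go to B
B | _a[_]babbbba   read _ → write a, move →, go to B
B | _aa[b]abbbba   read b → write _, move ←, go to B
B | _a[a]_abbbba   read a → write b, move →, go to A
A | _ab[_]abbbba   read _ → write b, move ←, go to B
B | _a[b]babbbba   read b → write _, move ←, go to B
B | _[a]_babbbba   read a → write b, move →, go to A
A | _b[_]babbbba   read _ → write b, move ←, go to B
B | _[b]bbabbbba   read b → write _, move ←, go to B
B | [_]_bbabbbba   read _ → write a, move →, go to B
B | a[_]bbabbbba   read _ → write a, move →, go to B
B | aa[b]babbbba   read b → write _, move ←, go to B
B | a[a]_babbbba   read a → write b, move →, go to A
A | ab[_]babbbba   read _ → write b, move ←, go to B
B | a[b]bbabbbba   read b → write _, move ←, go to B
B | [a]_bbabbbba
After 22 steps: state B, head at -4, tape a_bbabbbba.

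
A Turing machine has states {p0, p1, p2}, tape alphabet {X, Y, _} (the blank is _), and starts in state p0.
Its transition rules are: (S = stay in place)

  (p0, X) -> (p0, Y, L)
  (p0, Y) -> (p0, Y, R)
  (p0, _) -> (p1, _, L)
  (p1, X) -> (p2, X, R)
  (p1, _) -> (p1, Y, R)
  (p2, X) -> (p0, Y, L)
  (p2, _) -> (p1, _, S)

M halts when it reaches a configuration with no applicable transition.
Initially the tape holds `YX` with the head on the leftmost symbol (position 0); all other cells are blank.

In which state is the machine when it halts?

state=p0 head=0 tape=[Y]X_   (p0,Y)→(p0,Y,R)
state=p0 head=1 tape=Y[X]_   (p0,X)→(p0,Y,L)
state=p0 head=0 tape=[Y]Y_   (p0,Y)→(p0,Y,R)
state=p0 head=1 tape=Y[Y]_   (p0,Y)→(p0,Y,R)
state=p0 head=2 tape=YY[_]   (p0,_)→(p1,_,L)
state=p1 head=1 tape=Y[Y]_
No transition is defined for (p1, Y); M halts in state p1.

p1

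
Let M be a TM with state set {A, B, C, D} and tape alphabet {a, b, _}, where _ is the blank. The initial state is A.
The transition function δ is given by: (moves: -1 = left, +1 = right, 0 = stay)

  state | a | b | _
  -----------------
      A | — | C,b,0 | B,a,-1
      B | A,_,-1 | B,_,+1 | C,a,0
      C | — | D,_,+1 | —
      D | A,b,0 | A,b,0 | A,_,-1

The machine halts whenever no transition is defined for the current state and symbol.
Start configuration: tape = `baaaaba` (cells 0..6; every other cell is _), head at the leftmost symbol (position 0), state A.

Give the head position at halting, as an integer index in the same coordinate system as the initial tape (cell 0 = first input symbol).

A | [b]aaaaba_   read b → write b, move 0, go to C
C | [b]aaaaba_   read b → write _, move +1, go to D
D | _[a]aaaba_   read a → write b, move 0, go to A
A | _[b]aaaba_   read b → write b, move 0, go to C
C | _[b]aaaba_   read b → write _, move +1, go to D
D | __[a]aaba_   read a → write b, move 0, go to A
A | __[b]aaba_   read b → write b, move 0, go to C
C | __[b]aaba_   read b → write _, move +1, go to D
D | ___[a]aba_   read a → write b, move 0, go to A
A | ___[b]aba_   read b → write b, move 0, go to C
C | ___[b]aba_   read b → write _, move +1, go to D
D | ____[a]ba_   read a → write b, move 0, go to A
A | ____[b]ba_   read b → write b, move 0, go to C
C | ____[b]ba_   read b → write _, move +1, go to D
D | _____[b]a_   read b → write b, move 0, go to A
A | _____[b]a_   read b → write b, move 0, go to C
C | _____[b]a_   read b → write _, move +1, go to D
D | ______[a]_   read a → write b, move 0, go to A
A | ______[b]_   read b → write b, move 0, go to C
C | ______[b]_   read b → write _, move +1, go to D
D | _______[_]   read _ → write _, move -1, go to A
A | ______[_]_   read _ → write a, move -1, go to B
B | _____[_]a_   read _ → write a, move 0, go to C
C | _____[a]a_
At halt the head is at cell 5.

5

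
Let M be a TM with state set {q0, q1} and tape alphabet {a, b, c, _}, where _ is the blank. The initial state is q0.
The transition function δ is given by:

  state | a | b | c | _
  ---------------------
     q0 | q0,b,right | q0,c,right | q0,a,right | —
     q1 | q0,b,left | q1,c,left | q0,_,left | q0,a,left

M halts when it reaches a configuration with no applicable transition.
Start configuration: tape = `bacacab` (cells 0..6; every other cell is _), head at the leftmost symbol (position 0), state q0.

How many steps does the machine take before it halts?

state=q0 head=0 tape=[b]acacab_   (q0,b)→(q0,c,right)
state=q0 head=1 tape=c[a]cacab_   (q0,a)→(q0,b,right)
state=q0 head=2 tape=cb[c]acab_   (q0,c)→(q0,a,right)
state=q0 head=3 tape=cba[a]cab_   (q0,a)→(q0,b,right)
state=q0 head=4 tape=cbab[c]ab_   (q0,c)→(q0,a,right)
state=q0 head=5 tape=cbaba[a]b_   (q0,a)→(q0,b,right)
state=q0 head=6 tape=cbabab[b]_   (q0,b)→(q0,c,right)
state=q0 head=7 tape=cbababc[_]
M halts after 7 transitions.

7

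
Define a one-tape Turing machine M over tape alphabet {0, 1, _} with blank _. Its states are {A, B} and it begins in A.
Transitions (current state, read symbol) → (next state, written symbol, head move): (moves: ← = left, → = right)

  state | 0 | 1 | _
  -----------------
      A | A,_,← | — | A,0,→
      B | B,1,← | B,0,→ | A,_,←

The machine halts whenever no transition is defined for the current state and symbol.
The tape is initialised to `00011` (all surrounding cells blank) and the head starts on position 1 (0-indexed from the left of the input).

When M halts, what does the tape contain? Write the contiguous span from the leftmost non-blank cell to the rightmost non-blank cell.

A | __0[0]011   read 0 → write _, move ←, go to A
A | __[0]_011   read 0 → write _, move ←, go to A
A | _[_]__011   read _ → write 0, move →, go to A
A | _0[_]_011   read _ → write 0, move →, go to A
A | _00[_]011   read _ → write 0, move →, go to A
A | _000[0]11   read 0 → write _, move ←, go to A
A | _00[0]_11   read 0 → write _, move ←, go to A
A | _0[0]__11   read 0 → write _, move ←, go to A
A | _[0]___11   read 0 → write _, move ←, go to A
A | [_]____11   read _ → write 0, move →, go to A
A | 0[_]___11   read _ → write 0, move →, go to A
A | 00[_]__11   read _ → write 0, move →, go to A
A | 000[_]_11   read _ → write 0, move →, go to A
A | 0000[_]11   read _ → write 0, move →, go to A
A | 00000[1]1
The non-blank tape span at halt is 0000011.

0000011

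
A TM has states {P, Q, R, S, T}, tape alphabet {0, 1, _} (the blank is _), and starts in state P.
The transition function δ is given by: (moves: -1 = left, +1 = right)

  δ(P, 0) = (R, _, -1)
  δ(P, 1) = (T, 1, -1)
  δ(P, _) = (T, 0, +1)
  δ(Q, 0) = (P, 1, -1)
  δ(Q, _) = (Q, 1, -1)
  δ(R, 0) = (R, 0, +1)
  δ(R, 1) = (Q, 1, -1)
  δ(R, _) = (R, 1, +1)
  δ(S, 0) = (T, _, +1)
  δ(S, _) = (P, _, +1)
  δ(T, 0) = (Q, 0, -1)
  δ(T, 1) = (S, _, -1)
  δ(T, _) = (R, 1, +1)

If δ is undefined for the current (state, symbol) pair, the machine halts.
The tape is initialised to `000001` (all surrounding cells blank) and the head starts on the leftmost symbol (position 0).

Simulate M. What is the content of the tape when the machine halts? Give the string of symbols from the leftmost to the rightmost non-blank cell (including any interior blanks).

1100111

state=P head=0 tape=_[0]00001   (P,0)→(R,_,-1)
state=R head=-1 tape=[_]_00001   (R,_)→(R,1,+1)
state=R head=0 tape=1[_]00001   (R,_)→(R,1,+1)
state=R head=1 tape=11[0]0001   (R,0)→(R,0,+1)
state=R head=2 tape=110[0]001   (R,0)→(R,0,+1)
state=R head=3 tape=1100[0]01   (R,0)→(R,0,+1)
state=R head=4 tape=11000[0]1   (R,0)→(R,0,+1)
state=R head=5 tape=110000[1]   (R,1)→(Q,1,-1)
state=Q head=4 tape=11000[0]1   (Q,0)→(P,1,-1)
state=P head=3 tape=1100[0]11   (P,0)→(R,_,-1)
state=R head=2 tape=110[0]_11   (R,0)→(R,0,+1)
state=R head=3 tape=1100[_]11   (R,_)→(R,1,+1)
state=R head=4 tape=11001[1]1   (R,1)→(Q,1,-1)
state=Q head=3 tape=1100[1]11
The non-blank tape span at halt is 1100111.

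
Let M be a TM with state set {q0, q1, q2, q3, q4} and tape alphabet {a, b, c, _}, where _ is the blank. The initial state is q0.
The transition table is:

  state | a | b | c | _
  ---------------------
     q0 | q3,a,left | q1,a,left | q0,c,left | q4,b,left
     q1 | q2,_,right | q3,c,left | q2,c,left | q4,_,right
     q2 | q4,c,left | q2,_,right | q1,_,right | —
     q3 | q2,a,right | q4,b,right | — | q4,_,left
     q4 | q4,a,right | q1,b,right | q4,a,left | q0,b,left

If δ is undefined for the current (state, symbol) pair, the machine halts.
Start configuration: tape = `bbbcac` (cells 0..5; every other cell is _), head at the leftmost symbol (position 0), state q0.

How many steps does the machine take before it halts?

30

q0 | _[b]bbcac___   read b → write a, move left, go to q1
q1 | [_]abbcac___   read _ → write _, move right, go to q4
q4 | _[a]bbcac___   read a → write a, move right, go to q4
q4 | _a[b]bcac___   read b → write b, move right, go to q1
q1 | _ab[b]cac___   read b → write c, move left, go to q3
q3 | _a[b]ccac___   read b → write b, move right, go to q4
q4 | _ab[c]cac___   read c → write a, move left, go to q4
q4 | _a[b]acac___   read b → write b, move right, go to q1
q1 | _ab[a]cac___   read a → write _, move right, go to q2
q2 | _ab_[c]ac___   read c → write _, move right, go to q1
q1 | _ab__[a]c___   read a → write _, move right, go to q2
q2 | _ab___[c]___   read c → write _, move right, go to q1
q1 | _ab____[_]__   read _ → write _, move right, go to q4
q4 | _ab_____[_]_   read _ → write b, move left, go to q0
q0 | _ab____[_]b_   read _ → write b, move left, go to q4
q4 | _ab___[_]bb_   read _ → write b, move left, go to q0
q0 | _ab__[_]bbb_   read _ → write b, move left, go to q4
q4 | _ab_[_]bbbb_   read _ → write b, move left, go to q0
q0 | _ab[_]bbbbb_   read _ → write b, move left, go to q4
q4 | _a[b]bbbbbb_   read b → write b, move right, go to q1
q1 | _ab[b]bbbbb_   read b → write c, move left, go to q3
q3 | _a[b]cbbbbb_   read b → write b, move right, go to q4
q4 | _ab[c]bbbbb_   read c → write a, move left, go to q4
q4 | _a[b]abbbbb_   read b → write b, move right, go to q1
q1 | _ab[a]bbbbb_   read a → write _, move right, go to q2
q2 | _ab_[b]bbbb_   read b → write _, move right, go to q2
q2 | _ab__[b]bbb_   read b → write _, move right, go to q2
q2 | _ab___[b]bb_   read b → write _, move right, go to q2
q2 | _ab____[b]b_   read b → write _, move right, go to q2
q2 | _ab_____[b]_   read b → write _, move right, go to q2
q2 | _ab______[_]
M halts after 30 transitions.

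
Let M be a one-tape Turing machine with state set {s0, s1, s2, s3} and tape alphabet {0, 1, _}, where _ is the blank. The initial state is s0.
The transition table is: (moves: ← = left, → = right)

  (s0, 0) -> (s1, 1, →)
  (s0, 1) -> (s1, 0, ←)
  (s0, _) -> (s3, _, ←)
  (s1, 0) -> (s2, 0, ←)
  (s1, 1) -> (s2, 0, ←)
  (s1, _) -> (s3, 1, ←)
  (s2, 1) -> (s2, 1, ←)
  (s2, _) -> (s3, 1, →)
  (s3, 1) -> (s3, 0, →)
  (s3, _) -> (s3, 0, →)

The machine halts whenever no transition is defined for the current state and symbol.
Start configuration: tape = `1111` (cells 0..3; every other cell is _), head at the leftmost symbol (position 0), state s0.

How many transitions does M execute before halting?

s0 | __[1]111   read 1 → write 0, move ←, go to s1
s1 | _[_]0111   read _ → write 1, move ←, go to s3
s3 | [_]10111   read _ → write 0, move →, go to s3
s3 | 0[1]0111   read 1 → write 0, move →, go to s3
s3 | 00[0]111
M halts after 4 transitions.

4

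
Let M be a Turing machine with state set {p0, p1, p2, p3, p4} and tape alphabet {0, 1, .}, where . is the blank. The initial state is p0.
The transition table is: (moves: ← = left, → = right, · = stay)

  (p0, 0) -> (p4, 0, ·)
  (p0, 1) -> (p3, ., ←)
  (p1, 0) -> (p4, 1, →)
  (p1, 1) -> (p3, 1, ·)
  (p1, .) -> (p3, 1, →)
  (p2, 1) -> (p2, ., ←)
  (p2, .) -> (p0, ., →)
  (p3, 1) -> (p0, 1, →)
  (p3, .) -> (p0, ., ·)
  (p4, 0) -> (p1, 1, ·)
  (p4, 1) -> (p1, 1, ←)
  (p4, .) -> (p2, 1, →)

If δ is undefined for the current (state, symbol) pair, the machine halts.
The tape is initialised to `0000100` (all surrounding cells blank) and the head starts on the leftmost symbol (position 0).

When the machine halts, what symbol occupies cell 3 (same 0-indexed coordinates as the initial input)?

p0 | [0]000100   read 0 → write 0, move ·, go to p4
p4 | [0]000100   read 0 → write 1, move ·, go to p1
p1 | [1]000100   read 1 → write 1, move ·, go to p3
p3 | [1]000100   read 1 → write 1, move →, go to p0
p0 | 1[0]00100   read 0 → write 0, move ·, go to p4
p4 | 1[0]00100   read 0 → write 1, move ·, go to p1
p1 | 1[1]00100   read 1 → write 1, move ·, go to p3
p3 | 1[1]00100   read 1 → write 1, move →, go to p0
p0 | 11[0]0100   read 0 → write 0, move ·, go to p4
p4 | 11[0]0100   read 0 → write 1, move ·, go to p1
p1 | 11[1]0100   read 1 → write 1, move ·, go to p3
p3 | 11[1]0100   read 1 → write 1, move →, go to p0
p0 | 111[0]100   read 0 → write 0, move ·, go to p4
p4 | 111[0]100   read 0 → write 1, move ·, go to p1
p1 | 111[1]100   read 1 → write 1, move ·, go to p3
p3 | 111[1]100   read 1 → write 1, move →, go to p0
p0 | 1111[1]00   read 1 → write ., move ←, go to p3
p3 | 111[1].00   read 1 → write 1, move →, go to p0
p0 | 1111[.]00
Cell 3 holds 1 when M halts.

1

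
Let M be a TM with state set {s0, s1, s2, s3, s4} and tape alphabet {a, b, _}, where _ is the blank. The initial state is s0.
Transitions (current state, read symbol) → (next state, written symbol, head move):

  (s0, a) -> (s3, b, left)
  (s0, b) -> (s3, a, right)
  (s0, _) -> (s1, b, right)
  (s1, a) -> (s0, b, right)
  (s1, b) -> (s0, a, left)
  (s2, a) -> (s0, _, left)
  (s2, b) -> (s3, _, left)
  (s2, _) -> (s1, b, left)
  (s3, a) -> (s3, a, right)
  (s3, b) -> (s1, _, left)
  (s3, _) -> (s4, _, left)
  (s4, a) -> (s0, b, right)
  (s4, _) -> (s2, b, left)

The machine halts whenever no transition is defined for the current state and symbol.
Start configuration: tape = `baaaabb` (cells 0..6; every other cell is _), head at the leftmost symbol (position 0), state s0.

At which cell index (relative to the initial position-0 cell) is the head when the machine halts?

s0 | [b]aaaabb__   read b → write a, move right, go to s3
s3 | a[a]aaabb__   read a → write a, move right, go to s3
s3 | aa[a]aabb__   read a → write a, move right, go to s3
s3 | aaa[a]abb__   read a → write a, move right, go to s3
s3 | aaaa[a]bb__   read a → write a, move right, go to s3
s3 | aaaaa[b]b__   read b → write _, move left, go to s1
s1 | aaaa[a]_b__   read a → write b, move right, go to s0
s0 | aaaab[_]b__   read _ → write b, move right, go to s1
s1 | aaaabb[b]__   read b → write a, move left, go to s0
s0 | aaaab[b]a__   read b → write a, move right, go to s3
s3 | aaaaba[a]__   read a → write a, move right, go to s3
s3 | aaaabaa[_]_   read _ → write _, move left, go to s4
s4 | aaaaba[a]__   read a → write b, move right, go to s0
s0 | aaaabab[_]_   read _ → write b, move right, go to s1
s1 | aaaababb[_]
At halt the head is at cell 8.

8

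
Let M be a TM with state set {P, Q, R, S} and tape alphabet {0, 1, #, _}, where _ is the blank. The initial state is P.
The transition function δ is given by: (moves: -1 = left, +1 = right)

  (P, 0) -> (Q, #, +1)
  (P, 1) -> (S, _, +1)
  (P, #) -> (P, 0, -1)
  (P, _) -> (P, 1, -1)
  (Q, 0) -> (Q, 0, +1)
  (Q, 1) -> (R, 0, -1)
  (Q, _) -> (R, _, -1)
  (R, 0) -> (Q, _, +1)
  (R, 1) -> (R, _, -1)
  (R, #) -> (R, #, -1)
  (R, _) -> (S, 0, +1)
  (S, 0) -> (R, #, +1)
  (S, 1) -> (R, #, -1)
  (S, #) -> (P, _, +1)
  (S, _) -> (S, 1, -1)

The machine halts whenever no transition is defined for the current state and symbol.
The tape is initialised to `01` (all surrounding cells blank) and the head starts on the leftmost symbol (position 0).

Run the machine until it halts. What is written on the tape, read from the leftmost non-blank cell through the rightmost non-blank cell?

state=P head=0 tape=_[0]1_   (P,0)→(Q,#,+1)
state=Q head=1 tape=_#[1]_   (Q,1)→(R,0,-1)
state=R head=0 tape=_[#]0_   (R,#)→(R,#,-1)
state=R head=-1 tape=[_]#0_   (R,_)→(S,0,+1)
state=S head=0 tape=0[#]0_   (S,#)→(P,_,+1)
state=P head=1 tape=0_[0]_   (P,0)→(Q,#,+1)
state=Q head=2 tape=0_#[_]   (Q,_)→(R,_,-1)
state=R head=1 tape=0_[#]_   (R,#)→(R,#,-1)
state=R head=0 tape=0[_]#_   (R,_)→(S,0,+1)
state=S head=1 tape=00[#]_   (S,#)→(P,_,+1)
state=P head=2 tape=00_[_]   (P,_)→(P,1,-1)
state=P head=1 tape=00[_]1   (P,_)→(P,1,-1)
state=P head=0 tape=0[0]11   (P,0)→(Q,#,+1)
state=Q head=1 tape=0#[1]1   (Q,1)→(R,0,-1)
state=R head=0 tape=0[#]01   (R,#)→(R,#,-1)
state=R head=-1 tape=[0]#01   (R,0)→(Q,_,+1)
state=Q head=0 tape=_[#]01
The non-blank tape span at halt is #01.

#01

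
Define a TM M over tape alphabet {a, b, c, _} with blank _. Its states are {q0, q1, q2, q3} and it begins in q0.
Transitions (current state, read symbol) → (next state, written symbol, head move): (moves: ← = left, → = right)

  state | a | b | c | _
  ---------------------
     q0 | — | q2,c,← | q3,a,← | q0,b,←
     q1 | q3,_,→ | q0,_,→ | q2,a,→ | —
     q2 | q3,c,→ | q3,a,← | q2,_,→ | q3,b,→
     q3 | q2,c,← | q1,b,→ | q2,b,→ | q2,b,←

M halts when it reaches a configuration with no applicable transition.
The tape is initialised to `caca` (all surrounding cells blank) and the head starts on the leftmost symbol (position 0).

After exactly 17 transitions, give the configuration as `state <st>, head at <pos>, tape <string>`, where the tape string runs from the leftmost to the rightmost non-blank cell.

q0 | __[c]aca__   read c → write a, move ←, go to q3
q3 | _[_]aaca__   read _ → write b, move ←, go to q2
q2 | [_]baaca__   read _ → write b, move →, go to q3
q3 | b[b]aaca__   read b → write b, move →, go to q1
q1 | bb[a]aca__   read a → write _, move →, go to q3
q3 | bb_[a]ca__   read a → write c, move ←, go to q2
q2 | bb[_]cca__   read _ → write b, move →, go to q3
q3 | bbb[c]ca__   read c → write b, move →, go to q2
q2 | bbbb[c]a__   read c → write _, move →, go to q2
q2 | bbbb_[a]__   read a → write c, move →, go to q3
q3 | bbbb_c[_]_   read _ → write b, move ←, go to q2
q2 | bbbb_[c]b_   read c → write _, move →, go to q2
q2 | bbbb__[b]_   read b → write a, move ←, go to q3
q3 | bbbb_[_]a_   read _ → write b, move ←, go to q2
q2 | bbbb[_]ba_   read _ → write b, move →, go to q3
q3 | bbbbb[b]a_   read b → write b, move →, go to q1
q1 | bbbbbb[a]_   read a → write _, move →, go to q3
q3 | bbbbbb_[_]
After 17 steps: state q3, head at 5, tape bbbbbb.

state q3, head at 5, tape bbbbbb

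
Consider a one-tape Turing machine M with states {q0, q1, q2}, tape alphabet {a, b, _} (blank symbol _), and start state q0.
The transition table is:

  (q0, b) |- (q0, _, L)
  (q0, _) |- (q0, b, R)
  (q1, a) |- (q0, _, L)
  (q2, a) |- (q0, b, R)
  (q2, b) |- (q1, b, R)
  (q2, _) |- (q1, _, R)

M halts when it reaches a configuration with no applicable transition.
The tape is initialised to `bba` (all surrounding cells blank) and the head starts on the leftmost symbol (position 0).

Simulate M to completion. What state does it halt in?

q0

state=q0 head=0 tape=__[b]ba   (q0,b)→(q0,_,L)
state=q0 head=-1 tape=_[_]_ba   (q0,_)→(q0,b,R)
state=q0 head=0 tape=_b[_]ba   (q0,_)→(q0,b,R)
state=q0 head=1 tape=_bb[b]a   (q0,b)→(q0,_,L)
state=q0 head=0 tape=_b[b]_a   (q0,b)→(q0,_,L)
state=q0 head=-1 tape=_[b]__a   (q0,b)→(q0,_,L)
state=q0 head=-2 tape=[_]___a   (q0,_)→(q0,b,R)
state=q0 head=-1 tape=b[_]__a   (q0,_)→(q0,b,R)
state=q0 head=0 tape=bb[_]_a   (q0,_)→(q0,b,R)
state=q0 head=1 tape=bbb[_]a   (q0,_)→(q0,b,R)
state=q0 head=2 tape=bbbb[a]
No transition is defined for (q0, a); M halts in state q0.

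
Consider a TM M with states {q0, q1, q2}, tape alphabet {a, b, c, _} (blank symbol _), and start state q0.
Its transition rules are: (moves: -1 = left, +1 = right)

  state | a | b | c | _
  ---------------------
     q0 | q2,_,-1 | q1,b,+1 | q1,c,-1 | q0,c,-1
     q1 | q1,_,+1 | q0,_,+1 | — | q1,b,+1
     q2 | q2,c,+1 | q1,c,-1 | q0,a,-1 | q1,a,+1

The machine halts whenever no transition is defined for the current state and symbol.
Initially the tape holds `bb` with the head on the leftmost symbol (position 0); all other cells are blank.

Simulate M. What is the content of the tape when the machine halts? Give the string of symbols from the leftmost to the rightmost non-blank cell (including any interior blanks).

bcc

q0 | [b]b_   read b → write b, move +1, go to q1
q1 | b[b]_   read b → write _, move +1, go to q0
q0 | b_[_]   read _ → write c, move -1, go to q0
q0 | b[_]c   read _ → write c, move -1, go to q0
q0 | [b]cc   read b → write b, move +1, go to q1
q1 | b[c]c
The non-blank tape span at halt is bcc.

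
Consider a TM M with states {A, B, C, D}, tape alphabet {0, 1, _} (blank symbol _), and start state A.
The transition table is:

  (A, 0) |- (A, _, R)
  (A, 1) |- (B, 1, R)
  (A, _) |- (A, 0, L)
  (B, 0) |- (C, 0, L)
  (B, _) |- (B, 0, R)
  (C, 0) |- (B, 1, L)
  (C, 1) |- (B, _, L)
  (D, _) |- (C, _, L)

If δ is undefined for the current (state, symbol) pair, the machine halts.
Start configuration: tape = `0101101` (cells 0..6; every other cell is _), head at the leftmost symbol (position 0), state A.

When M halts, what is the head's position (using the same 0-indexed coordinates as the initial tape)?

-1

state=A head=0 tape=_[0]101101   (A,0)→(A,_,R)
state=A head=1 tape=__[1]01101   (A,1)→(B,1,R)
state=B head=2 tape=__1[0]1101   (B,0)→(C,0,L)
state=C head=1 tape=__[1]01101   (C,1)→(B,_,L)
state=B head=0 tape=_[_]_01101   (B,_)→(B,0,R)
state=B head=1 tape=_0[_]01101   (B,_)→(B,0,R)
state=B head=2 tape=_00[0]1101   (B,0)→(C,0,L)
state=C head=1 tape=_0[0]01101   (C,0)→(B,1,L)
state=B head=0 tape=_[0]101101   (B,0)→(C,0,L)
state=C head=-1 tape=[_]0101101
At halt the head is at cell -1.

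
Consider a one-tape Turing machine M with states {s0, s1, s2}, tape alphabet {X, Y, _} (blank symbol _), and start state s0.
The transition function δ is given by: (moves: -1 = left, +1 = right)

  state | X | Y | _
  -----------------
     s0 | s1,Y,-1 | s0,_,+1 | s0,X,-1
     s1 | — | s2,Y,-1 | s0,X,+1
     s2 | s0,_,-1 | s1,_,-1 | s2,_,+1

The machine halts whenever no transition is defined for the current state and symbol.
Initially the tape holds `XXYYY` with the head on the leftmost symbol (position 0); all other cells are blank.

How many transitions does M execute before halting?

s0 | _[X]XYYY_   read X → write Y, move -1, go to s1
s1 | [_]YXYYY_   read _ → write X, move +1, go to s0
s0 | X[Y]XYYY_   read Y → write _, move +1, go to s0
s0 | X_[X]YYY_   read X → write Y, move -1, go to s1
s1 | X[_]YYYY_   read _ → write X, move +1, go to s0
s0 | XX[Y]YYY_   read Y → write _, move +1, go to s0
s0 | XX_[Y]YY_   read Y → write _, move +1, go to s0
s0 | XX__[Y]Y_   read Y → write _, move +1, go to s0
s0 | XX___[Y]_   read Y → write _, move +1, go to s0
s0 | XX____[_]   read _ → write X, move -1, go to s0
s0 | XX___[_]X   read _ → write X, move -1, go to s0
s0 | XX__[_]XX   read _ → write X, move -1, go to s0
s0 | XX_[_]XXX   read _ → write X, move -1, go to s0
s0 | XX[_]XXXX   read _ → write X, move -1, go to s0
s0 | X[X]XXXXX   read X → write Y, move -1, go to s1
s1 | [X]YXXXXX
M halts after 15 transitions.

15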